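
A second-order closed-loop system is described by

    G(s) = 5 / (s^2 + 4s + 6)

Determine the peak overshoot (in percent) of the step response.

Comparing s^2 + 4s + 6 to s^2 + 2ζωₙs + ωₙ²: ωₙ = √6 ≈ 2.449 rad/s and ζ = 4/(2·√6) ≈ 0.8165.
%OS = 100·exp(−πζ/√(1−ζ²)) = 100·exp(−π·0.8165/√(1−0.8165²)) ≈ 1.18%.

%OS ≈ 1.18%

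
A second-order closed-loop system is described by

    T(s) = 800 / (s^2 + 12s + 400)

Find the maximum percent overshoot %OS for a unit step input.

Comparing s^2 + 12s + 400 to s^2 + 2ζωₙs + ωₙ²: ωₙ = 20 rad/s and ζ = 12/(2·20) = 0.3.
%OS = 100·exp(−πζ/√(1−ζ²)) = 100·exp(−π·0.3/√(1−0.3²)) ≈ 37.2%.

%OS ≈ 37.2%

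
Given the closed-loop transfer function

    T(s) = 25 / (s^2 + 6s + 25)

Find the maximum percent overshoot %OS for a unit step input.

Comparing s^2 + 6s + 25 to s^2 + 2ζωₙs + ωₙ²: ωₙ = 5 rad/s and ζ = 6/(2·5) = 0.6.
%OS = 100·exp(−πζ/√(1−ζ²)) = 100·exp(−π·0.6/√(1−0.6²)) ≈ 9.48%.

%OS ≈ 9.48%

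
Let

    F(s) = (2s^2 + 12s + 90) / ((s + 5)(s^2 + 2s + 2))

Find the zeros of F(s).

Set the numerator to zero: 2s^2 + 12s + 90 = 0, i.e. 2·(s^2 + 6s + 45) = 0.
Factoring: (s^2 + 6s + 45) = 0.

s = -3 + 6j, -3 - 6j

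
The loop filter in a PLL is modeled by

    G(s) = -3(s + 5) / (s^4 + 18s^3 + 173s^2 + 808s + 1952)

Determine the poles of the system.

s = -5 ± 6j, -4 ± 4j

The poles are the roots of the denominator s^4 + 18s^3 + 173s^2 + 808s + 1952 = 0.
No real roots exist; factor into two real quadratics: (s^2 + 10s + 61)(s^2 + 8s + 32) = 0.
Each quadratic gives a conjugate pair via the quadratic formula.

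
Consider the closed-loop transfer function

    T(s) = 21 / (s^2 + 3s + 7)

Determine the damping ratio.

ζ ≈ 0.5669

Compare the denominator to the standard form s^2 + 2ζωₙs + ωₙ².
ωₙ² = 7, so ωₙ = √7 ≈ 2.646 rad/s.
2ζωₙ = 3, so ζ = 3/(2·√7) ≈ 0.5669.
With ζ = 0.5669 the response is underdamped.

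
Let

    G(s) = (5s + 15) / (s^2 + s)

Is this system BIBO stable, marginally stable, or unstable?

marginally stable

The denominator s^2 + s factors as s(s + 1), giving poles at s = 0, -1.
Since the simple pole(s) at s = 0 lie on the jω-axis with none in the right half-plane, the system is marginally stable.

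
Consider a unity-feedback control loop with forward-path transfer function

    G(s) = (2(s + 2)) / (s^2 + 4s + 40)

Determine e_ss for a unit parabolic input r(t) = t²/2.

G(s) has no poles at the origin.
This is a Type 0 system; Ka = lim_{s→0} s^2·G(s) = 0, so the steady-state error for a parabola input is infinite.

e_ss = ∞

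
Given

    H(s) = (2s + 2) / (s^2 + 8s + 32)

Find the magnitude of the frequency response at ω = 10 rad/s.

|H(j10)| ≈ 0.1914

Substitute s = j10: numerator = 2 + j20, denominator = -68 + j80.
|H(j10)| = |2 + j20| / |-68 + j80| = 20.100 / 105.00 ≈ 0.1914.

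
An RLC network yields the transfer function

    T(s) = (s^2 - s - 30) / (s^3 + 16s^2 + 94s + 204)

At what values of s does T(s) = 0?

Set the numerator to zero: s^2 - s - 30 = 0.
Factoring: (s + 5)(s - 6) = 0.

s = -5, 6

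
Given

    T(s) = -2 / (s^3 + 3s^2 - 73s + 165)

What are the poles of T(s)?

s = -11, 3, 5

The poles are the roots of the denominator s^3 + 3s^2 - 73s + 165 = 0.
Trying s = -11: the polynomial evaluates to 0, so (s + 11) is a factor.
Dividing out leaves s^2 - 8s + 15 = 0.
Factoring the quadratic: (s - 3)(s - 5) = 0.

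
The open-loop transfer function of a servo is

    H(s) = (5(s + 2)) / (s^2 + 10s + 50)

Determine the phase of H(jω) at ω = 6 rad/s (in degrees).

∠H(j6) ≈ -5.301°

At s = j6: numerator = 10 + j30, denominator = 14 + j60.
∠H = ∠num − ∠den = 71.565° − (76.866°) = -5.301°.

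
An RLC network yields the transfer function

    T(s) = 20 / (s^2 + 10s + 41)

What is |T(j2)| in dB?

|T(j2)|_dB ≈ -6.46 dB

Substitute s = j2: numerator = 20, denominator = 37 + j20.
|T(j2)| = |20| / |37 + j20| = 20 / 42.059 ≈ 0.4755.
In decibels: 20·log₁₀(0.4755) ≈ -6.46 dB.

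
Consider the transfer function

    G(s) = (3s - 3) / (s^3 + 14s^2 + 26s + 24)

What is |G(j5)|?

|G(j5)| ≈ 0.04692

Substitute s = j5: numerator = -3 + j15, denominator = -326 + j5.
|G(j5)| = |-3 + j15| / |-326 + j5| = 15.297 / 326.04 ≈ 0.04692.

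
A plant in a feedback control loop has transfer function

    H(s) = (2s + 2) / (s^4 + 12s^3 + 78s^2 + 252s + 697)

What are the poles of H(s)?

s = -5 + 4j, -5 - 4j, -1 + 4j, -1 - 4j

The poles are the roots of the denominator s^4 + 12s^3 + 78s^2 + 252s + 697 = 0.
No real roots exist; factor into two real quadratics: (s^2 + 10s + 41)(s^2 + 2s + 17) = 0.
Each quadratic gives a conjugate pair via the quadratic formula.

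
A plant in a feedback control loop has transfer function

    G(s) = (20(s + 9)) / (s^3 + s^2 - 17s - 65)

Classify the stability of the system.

unstable

The denominator s^3 + s^2 - 17s - 65 factors as (s^2 + 6s + 13)(s - 5), giving poles at s = -3 ± 2j, 5.
Since the pole(s) at s = 5 lie in the right half-plane, the system is unstable.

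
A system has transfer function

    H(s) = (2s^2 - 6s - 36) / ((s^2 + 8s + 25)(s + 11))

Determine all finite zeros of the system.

Set the numerator to zero: 2s^2 - 6s - 36 = 0, i.e. 2·(s^2 - 3s - 18) = 0.
Factoring: (s + 3)(s - 6) = 0.

s = -3, 6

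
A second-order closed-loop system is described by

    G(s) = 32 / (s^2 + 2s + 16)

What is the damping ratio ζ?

Compare the denominator to the standard form s^2 + 2ζωₙs + ωₙ².
ωₙ² = 16, so ωₙ = 4 rad/s.
2ζωₙ = 2, so ζ = 2/(2·4) = 0.25.

ζ = 0.25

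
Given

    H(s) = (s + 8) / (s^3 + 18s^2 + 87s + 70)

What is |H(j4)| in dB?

Substitute s = j4: numerator = 8 + j4, denominator = -218 + j284.
|H(j4)| = |8 + j4| / |-218 + j284| = 8.9443 / 358.02 ≈ 0.02498.
In decibels: 20·log₁₀(0.02498) ≈ -32.0 dB.

|H(j4)|_dB ≈ -32.0 dB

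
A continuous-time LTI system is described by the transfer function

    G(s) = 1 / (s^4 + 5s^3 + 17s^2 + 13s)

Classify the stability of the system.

marginally stable

The denominator s^4 + 5s^3 + 17s^2 + 13s factors as s(s + 1)(s^2 + 4s + 13), giving poles at s = 0, -1, -2 + 3j, -2 - 3j.
Since the simple pole(s) at s = 0 lie on the jω-axis with none in the right half-plane, the system is marginally stable.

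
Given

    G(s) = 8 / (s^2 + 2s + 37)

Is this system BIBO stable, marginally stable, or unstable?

The denominator s^2 + 2s + 37 factors as (s^2 + 2s + 37), giving poles at s = -1 ± 6j.
Since all poles lie strictly in the left half-plane, the system is stable.

stable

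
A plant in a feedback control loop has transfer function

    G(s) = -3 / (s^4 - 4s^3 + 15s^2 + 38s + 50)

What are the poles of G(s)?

The poles are the roots of the denominator s^4 - 4s^3 + 15s^2 + 38s + 50 = 0.
No real roots exist; factor into two real quadratics: (s^2 - 6s + 25)(s^2 + 2s + 2) = 0.
Each quadratic gives a conjugate pair via the quadratic formula.

s = 3 + 4j, 3 - 4j, -1 + j, -1 - j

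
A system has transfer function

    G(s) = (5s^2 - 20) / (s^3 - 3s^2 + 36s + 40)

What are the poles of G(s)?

s = 2 + 6j, 2 - 6j, -1

The poles are the roots of the denominator s^3 - 3s^2 + 36s + 40 = 0.
Trying s = -1: the polynomial evaluates to 0, so (s + 1) is a factor.
Dividing out leaves s^2 - 4s + 40 = 0.
The quadratic formula then gives s = 2 ± 6j.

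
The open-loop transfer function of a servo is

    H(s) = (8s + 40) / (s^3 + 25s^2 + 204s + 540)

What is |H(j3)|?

|H(j3)| ≈ 0.07021

Substitute s = j3: numerator = 40 + j24, denominator = 315 + j585.
|H(j3)| = |40 + j24| / |315 + j585| = 46.648 / 664.42 ≈ 0.07021.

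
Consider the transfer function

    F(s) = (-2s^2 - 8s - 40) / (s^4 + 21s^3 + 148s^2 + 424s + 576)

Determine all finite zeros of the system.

s = -2 ± 4j

Set the numerator to zero: -2s^2 - 8s - 40 = 0, i.e. -2·(s^2 + 4s + 20) = 0.
Factoring: (s^2 + 4s + 20) = 0.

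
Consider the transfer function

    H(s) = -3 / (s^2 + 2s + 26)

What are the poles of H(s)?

The poles are the roots of the denominator s^2 + 2s + 26 = 0.
Using the quadratic formula: s = (-2 ± √(-100))/2 = -1 ± 5j.

s = -1 ± 5j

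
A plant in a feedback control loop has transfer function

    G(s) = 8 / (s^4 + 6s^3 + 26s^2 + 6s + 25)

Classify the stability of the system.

The denominator s^4 + 6s^3 + 26s^2 + 6s + 25 factors as (s^2 + 1)(s^2 + 6s + 25), giving poles at s = ±j, -3 ± 4j.
Since the simple pole(s) at s = ±j lie on the jω-axis with none in the right half-plane, the system is marginally stable.

marginally stable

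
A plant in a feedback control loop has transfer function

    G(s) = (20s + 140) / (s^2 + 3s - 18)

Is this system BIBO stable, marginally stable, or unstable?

unstable

The denominator s^2 + 3s - 18 factors as (s + 6)(s - 3), giving poles at s = -6, 3.
Since the pole(s) at s = 3 lie in the right half-plane, the system is unstable.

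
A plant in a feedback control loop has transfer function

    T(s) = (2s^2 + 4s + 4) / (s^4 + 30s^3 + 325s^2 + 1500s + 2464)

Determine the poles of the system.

The poles are the roots of the denominator s^4 + 30s^3 + 325s^2 + 1500s + 2464 = 0.
Trying s = -11: the polynomial evaluates to 0, so (s + 11) is a factor.
Dividing out leaves s^3 + 19s^2 + 116s + 224 = 0.
This factors further as (s + 7)(s + 4)(s + 8) = 0.

s = -11, -7, -4, -8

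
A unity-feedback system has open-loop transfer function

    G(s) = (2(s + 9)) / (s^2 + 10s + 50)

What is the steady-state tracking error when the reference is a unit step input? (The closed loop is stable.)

e_ss = 0.7353

G(s) has no poles at the origin.
This is a Type 0 system. Kp = lim_{s→0} G(s) = 18/50 = 9/25.
e_ss = 1/(1 + Kp) = 1/(1 + 9/25) = 25/34 ≈ 0.7353.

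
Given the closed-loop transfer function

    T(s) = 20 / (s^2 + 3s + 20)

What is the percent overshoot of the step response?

%OS ≈ 32.7%

Comparing s^2 + 3s + 20 to s^2 + 2ζωₙs + ωₙ²: ωₙ = √20 ≈ 4.472 rad/s and ζ = 3/(2·√20) ≈ 0.3354.
%OS = 100·exp(−πζ/√(1−ζ²)) = 100·exp(−π·0.3354/√(1−0.3354²)) ≈ 32.7%.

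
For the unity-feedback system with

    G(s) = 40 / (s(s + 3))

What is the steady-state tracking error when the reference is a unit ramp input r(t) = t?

G(s) has one pole at the origin.
This is a Type 1 system. Kv = lim_{s→0} s·G(s) = 40/3.
e_ss = 1/Kv = 1/(40/3) = 3/40 ≈ 0.07500.

e_ss = 0.07500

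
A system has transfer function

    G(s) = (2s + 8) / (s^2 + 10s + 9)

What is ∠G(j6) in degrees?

At s = j6: numerator = 8 + j12, denominator = -27 + j60.
∠G = ∠num − ∠den = 56.310° − (114.23°) = -57.92°.

∠G(j6) ≈ -57.92°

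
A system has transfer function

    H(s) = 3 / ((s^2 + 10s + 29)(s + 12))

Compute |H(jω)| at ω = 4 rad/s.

Substitute s = j4: numerator = 3, denominator = -4 + j532.
|H(j4)| = |3| / |-4 + j532| = 3 / 532.02 ≈ 0.005639.

|H(j4)| ≈ 0.005639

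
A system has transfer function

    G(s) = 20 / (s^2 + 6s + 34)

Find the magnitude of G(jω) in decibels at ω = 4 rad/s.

|G(j4)|_dB ≈ -3.52 dB

Substitute s = j4: numerator = 20, denominator = 18 + j24.
|G(j4)| = |20| / |18 + j24| = 20 / 30 ≈ 0.6667.
In decibels: 20·log₁₀(0.6667) ≈ -3.52 dB.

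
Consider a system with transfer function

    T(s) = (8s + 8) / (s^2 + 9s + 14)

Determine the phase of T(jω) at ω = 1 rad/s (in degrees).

∠T(j1) ≈ 10.30°

At s = j1: numerator = 8 + j8, denominator = 13 + j9.
∠T = ∠num − ∠den = 45° − (34.695°) = 10.30°.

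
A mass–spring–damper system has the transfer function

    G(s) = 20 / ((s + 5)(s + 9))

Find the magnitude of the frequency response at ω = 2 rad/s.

Substitute s = j2: numerator = 20, denominator = 41 + j28.
|G(j2)| = |20| / |41 + j28| = 20 / 49.649 ≈ 0.4028.

|G(j2)| ≈ 0.4028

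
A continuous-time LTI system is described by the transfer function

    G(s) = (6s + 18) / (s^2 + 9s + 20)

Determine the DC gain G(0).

Set s = 0: G(0) = (18) / (20) = 9/10.

G(0) = 9/10 ≈ 0.9000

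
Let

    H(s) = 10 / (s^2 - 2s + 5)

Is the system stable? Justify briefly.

The denominator s^2 - 2s + 5 factors as (s^2 - 2s + 5), giving poles at s = 1 + 2j, 1 - 2j.
Since the pole(s) at s = 1 + 2j, 1 - 2j lie in the right half-plane, the system is unstable.

unstable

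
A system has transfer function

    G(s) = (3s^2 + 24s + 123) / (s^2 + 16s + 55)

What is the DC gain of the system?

G(0) = 123/55 ≈ 2.236

Set s = 0: G(0) = (123) / (55) = 123/55.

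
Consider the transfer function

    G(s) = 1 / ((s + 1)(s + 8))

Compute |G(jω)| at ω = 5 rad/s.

Substitute s = j5: numerator = 1, denominator = -17 + j45.
|G(j5)| = |1| / |-17 + j45| = 1 / 48.104 ≈ 0.02079.

|G(j5)| ≈ 0.02079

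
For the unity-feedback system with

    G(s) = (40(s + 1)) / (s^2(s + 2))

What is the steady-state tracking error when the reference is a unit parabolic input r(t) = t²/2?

e_ss = 0.05000

G(s) has 2 poles at the origin.
This is a Type 2 system. Ka = lim_{s→0} s^2·G(s) = 40/2 = 20.
e_ss = 1/Ka = 1/(20) = 1/20 ≈ 0.05000.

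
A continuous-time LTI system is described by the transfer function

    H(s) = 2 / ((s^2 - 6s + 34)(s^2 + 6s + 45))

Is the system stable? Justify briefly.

unstable

The poles can be read from the denominator factors: s = 3 + 5j, 3 - 5j, -3 + 6j, -3 - 6j.
Since the pole(s) at s = 3 ± 5j lie in the right half-plane, the system is unstable.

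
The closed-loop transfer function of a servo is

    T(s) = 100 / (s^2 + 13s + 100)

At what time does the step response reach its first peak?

t_p ≈ 0.4134 s

Comparing s^2 + 13s + 100 to s^2 + 2ζωₙs + ωₙ²: ωₙ = 10 rad/s and ζ = 13/(2·10) = 0.65.
ζωₙ = 13/2 = 6.5, so ω_d = ωₙ√(1−ζ²) = √(ωₙ² − (ζωₙ)²) = √(100 − 6.5²) = √57.75 ≈ 7.599 rad/s.
t_p = π/ω_d = π/7.599 ≈ 0.4134 s.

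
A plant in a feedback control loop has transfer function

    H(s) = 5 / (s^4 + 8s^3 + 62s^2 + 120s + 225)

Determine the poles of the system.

The poles are the roots of the denominator s^4 + 8s^3 + 62s^2 + 120s + 225 = 0.
No real roots exist; factor into two real quadratics: (s^2 + 6s + 45)(s^2 + 2s + 5) = 0.
Each quadratic gives a conjugate pair via the quadratic formula.

s = -3 + 6j, -3 - 6j, -1 + 2j, -1 - 2j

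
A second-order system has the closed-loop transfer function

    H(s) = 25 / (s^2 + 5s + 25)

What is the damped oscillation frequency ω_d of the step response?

ω_d ≈ 4.330 rad/s

Comparing s^2 + 5s + 25 to s^2 + 2ζωₙs + ωₙ²: ωₙ = 5 rad/s and ζ = 5/(2·5) = 0.5.
ζωₙ = 5/2 = 2.5, so ω_d = ωₙ√(1−ζ²) = √(ωₙ² − (ζωₙ)²) = √(25 − 2.5²) = √18.75 ≈ 4.330 rad/s.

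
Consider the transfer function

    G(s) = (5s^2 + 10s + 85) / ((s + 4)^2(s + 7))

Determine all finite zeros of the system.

s = -1 ± 4j

Set the numerator to zero: 5s^2 + 10s + 85 = 0, i.e. 5·(s^2 + 2s + 17) = 0.
Factoring: (s^2 + 2s + 17) = 0.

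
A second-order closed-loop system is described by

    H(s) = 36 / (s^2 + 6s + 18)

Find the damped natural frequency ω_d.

Comparing s^2 + 6s + 18 to s^2 + 2ζωₙs + ωₙ²: ωₙ = √18 ≈ 4.243 rad/s and ζ = 6/(2·√18) ≈ 0.7071.
ζωₙ = 6/2 = 3, so ω_d = ωₙ√(1−ζ²) = √(ωₙ² − (ζωₙ)²) = √(18 − 3²) = √9 = 3 rad/s.

ω_d = 3 rad/s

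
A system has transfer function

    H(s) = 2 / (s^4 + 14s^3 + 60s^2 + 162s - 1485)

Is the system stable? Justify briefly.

The denominator s^4 + 14s^3 + 60s^2 + 162s - 1485 factors as (s^2 + 6s + 45)(s - 3)(s + 11), giving poles at s = -3 + 6j, -3 - 6j, 3, -11.
Since the pole(s) at s = 3 lie in the right half-plane, the system is unstable.

unstable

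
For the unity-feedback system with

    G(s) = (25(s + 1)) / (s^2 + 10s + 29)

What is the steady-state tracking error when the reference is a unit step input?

G(s) has no poles at the origin.
This is a Type 0 system. Kp = lim_{s→0} G(s) = 25/29.
e_ss = 1/(1 + Kp) = 1/(1 + 25/29) = 29/54 ≈ 0.5370.

e_ss = 0.5370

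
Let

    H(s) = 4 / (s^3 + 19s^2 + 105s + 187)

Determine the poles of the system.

s = -4 + j, -4 - j, -11

The poles are the roots of the denominator s^3 + 19s^2 + 105s + 187 = 0.
Trying s = -11: the polynomial evaluates to 0, so (s + 11) is a factor.
Dividing out leaves s^2 + 8s + 17 = 0.
The quadratic formula then gives s = -4 ± 1j.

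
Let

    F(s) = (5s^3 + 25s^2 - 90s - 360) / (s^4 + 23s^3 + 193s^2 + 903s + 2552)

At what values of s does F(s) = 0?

Set the numerator to zero: 5s^3 + 25s^2 - 90s - 360 = 0, i.e. 5·(s^3 + 5s^2 - 18s - 72) = 0.
Factoring: (s + 6)(s - 4)(s + 3) = 0.

s = -6, 4, -3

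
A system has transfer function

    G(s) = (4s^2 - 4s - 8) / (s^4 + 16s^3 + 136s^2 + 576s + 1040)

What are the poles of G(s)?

s = -4 + 6j, -4 - 6j, -4 + 2j, -4 - 2j

The poles are the roots of the denominator s^4 + 16s^3 + 136s^2 + 576s + 1040 = 0.
No real roots exist; factor into two real quadratics: (s^2 + 8s + 52)(s^2 + 8s + 20) = 0.
Each quadratic gives a conjugate pair via the quadratic formula.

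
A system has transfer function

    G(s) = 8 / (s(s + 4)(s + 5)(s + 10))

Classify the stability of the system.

marginally stable

The poles can be read from the denominator factors: s = 0, -4, -5, -10.
Since the simple pole(s) at s = 0 lie on the jω-axis with none in the right half-plane, the system is marginally stable.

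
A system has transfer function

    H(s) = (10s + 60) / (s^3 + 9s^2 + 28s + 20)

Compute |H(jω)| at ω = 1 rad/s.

|H(j1)| ≈ 2.086

Substitute s = j1: numerator = 60 + j10, denominator = 11 + j27.
|H(j1)| = |60 + j10| / |11 + j27| = 60.828 / 29.155 ≈ 2.086.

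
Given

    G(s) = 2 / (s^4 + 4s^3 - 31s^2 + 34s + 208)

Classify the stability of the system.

unstable

The denominator s^4 + 4s^3 - 31s^2 + 34s + 208 factors as (s + 8)(s + 2)(s^2 - 6s + 13), giving poles at s = -8, -2, 3 ± 2j.
Since the pole(s) at s = 3 ± 2j lie in the right half-plane, the system is unstable.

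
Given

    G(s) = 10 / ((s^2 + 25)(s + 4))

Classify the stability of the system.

marginally stable

The poles can be read from the denominator factors: s = 5j, -5j, -4.
Since the simple pole(s) at s = 5j, -5j lie on the jω-axis with none in the right half-plane, the system is marginally stable.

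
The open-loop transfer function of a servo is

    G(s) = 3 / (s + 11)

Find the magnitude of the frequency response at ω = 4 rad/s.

Substitute s = j4: numerator = 3, denominator = 11 + j4.
|G(j4)| = |3| / |11 + j4| = 3 / 11.705 ≈ 0.2563.

|G(j4)| ≈ 0.2563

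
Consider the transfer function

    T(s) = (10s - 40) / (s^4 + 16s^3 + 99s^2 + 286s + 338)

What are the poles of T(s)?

The poles are the roots of the denominator s^4 + 16s^3 + 99s^2 + 286s + 338 = 0.
No real roots exist; factor into two real quadratics: (s^2 + 6s + 13)(s^2 + 10s + 26) = 0.
Each quadratic gives a conjugate pair via the quadratic formula.

s = -3 + 2j, -3 - 2j, -5 + j, -5 - j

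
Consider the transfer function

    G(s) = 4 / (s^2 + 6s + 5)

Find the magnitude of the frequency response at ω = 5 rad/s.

|G(j5)| ≈ 0.1109

Substitute s = j5: numerator = 4, denominator = -20 + j30.
|G(j5)| = |4| / |-20 + j30| = 4 / 36.056 ≈ 0.1109.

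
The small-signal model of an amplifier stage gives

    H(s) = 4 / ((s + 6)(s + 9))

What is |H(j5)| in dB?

|H(j5)|_dB ≈ -26.1 dB

Substitute s = j5: numerator = 4, denominator = 29 + j75.
|H(j5)| = |4| / |29 + j75| = 4 / 80.411 ≈ 0.04974.
In decibels: 20·log₁₀(0.04974) ≈ -26.1 dB.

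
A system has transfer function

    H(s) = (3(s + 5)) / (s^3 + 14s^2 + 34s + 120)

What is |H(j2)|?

|H(j2)| ≈ 0.1842

Substitute s = j2: numerator = 15 + j6, denominator = 64 + j60.
|H(j2)| = |15 + j6| / |64 + j60| = 16.155 / 87.727 ≈ 0.1842.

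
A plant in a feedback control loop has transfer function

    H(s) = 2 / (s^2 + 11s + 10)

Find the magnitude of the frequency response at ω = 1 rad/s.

Substitute s = j1: numerator = 2, denominator = 9 + j11.
|H(j1)| = |2| / |9 + j11| = 2 / 14.213 ≈ 0.1407.

|H(j1)| ≈ 0.1407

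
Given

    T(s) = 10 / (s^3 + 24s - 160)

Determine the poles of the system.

s = -2 + 6j, -2 - 6j, 4

The poles are the roots of the denominator s^3 + 24s - 160 = 0.
Trying s = 4: the polynomial evaluates to 0, so (s - 4) is a factor.
Dividing out leaves s^2 + 4s + 40 = 0.
The quadratic formula then gives s = -2 ± 6j.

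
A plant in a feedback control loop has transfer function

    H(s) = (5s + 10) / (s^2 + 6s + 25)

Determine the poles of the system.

s = -3 ± 4j

The poles are the roots of the denominator s^2 + 6s + 25 = 0.
Using the quadratic formula: s = (-6 ± √(-64))/2 = -3 ± 4j.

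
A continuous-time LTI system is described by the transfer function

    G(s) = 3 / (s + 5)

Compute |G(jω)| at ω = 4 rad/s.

|G(j4)| ≈ 0.4685

Substitute s = j4: numerator = 3, denominator = 5 + j4.
|G(j4)| = |3| / |5 + j4| = 3 / 6.4031 ≈ 0.4685.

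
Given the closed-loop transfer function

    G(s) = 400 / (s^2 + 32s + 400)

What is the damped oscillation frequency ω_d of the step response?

ω_d = 12 rad/s

Comparing s^2 + 32s + 400 to s^2 + 2ζωₙs + ωₙ²: ωₙ = 20 rad/s and ζ = 32/(2·20) = 0.8.
ζωₙ = 32/2 = 16, so ω_d = ωₙ√(1−ζ²) = √(ωₙ² − (ζωₙ)²) = √(400 − 16²) = √144 = 12 rad/s.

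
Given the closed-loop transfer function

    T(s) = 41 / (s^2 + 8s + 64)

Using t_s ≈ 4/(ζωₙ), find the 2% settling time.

t_s ≈ 1 s

Comparing s^2 + 8s + 64 to s^2 + 2ζωₙs + ωₙ²: ωₙ = 8 rad/s and ζ = 8/(2·8) = 0.5.
ζωₙ = 8/2 = 4, so t_s ≈ 4/(ζωₙ) = 4/4 = 1 s.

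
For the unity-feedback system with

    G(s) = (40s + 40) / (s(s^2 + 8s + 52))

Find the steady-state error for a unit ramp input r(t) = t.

e_ss = 1.300

G(s) has one pole at the origin.
This is a Type 1 system. Kv = lim_{s→0} s·G(s) = 40/52 = 10/13.
e_ss = 1/Kv = 1/(10/13) = 13/10 ≈ 1.300.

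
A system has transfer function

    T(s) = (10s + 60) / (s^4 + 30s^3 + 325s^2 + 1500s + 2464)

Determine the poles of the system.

The poles are the roots of the denominator s^4 + 30s^3 + 325s^2 + 1500s + 2464 = 0.
Trying s = -4: the polynomial evaluates to 0, so (s + 4) is a factor.
Dividing out leaves s^3 + 26s^2 + 221s + 616 = 0.
This factors further as (s + 11)(s + 7)(s + 8) = 0.

s = -4, -11, -7, -8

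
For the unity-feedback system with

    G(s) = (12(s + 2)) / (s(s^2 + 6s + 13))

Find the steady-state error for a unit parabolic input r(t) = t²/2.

G(s) has one pole at the origin.
This is a Type 1 system; Ka = lim_{s→0} s^2·G(s) = 0, so the steady-state error for a parabola input is infinite.

e_ss = ∞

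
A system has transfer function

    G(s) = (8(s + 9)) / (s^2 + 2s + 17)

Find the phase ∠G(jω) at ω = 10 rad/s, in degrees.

∠G(j10) ≈ -118.4°

At s = j10: numerator = 72 + j80, denominator = -83 + j20.
∠G = ∠num − ∠den = 48.013° − (166.45°) = -118.4°.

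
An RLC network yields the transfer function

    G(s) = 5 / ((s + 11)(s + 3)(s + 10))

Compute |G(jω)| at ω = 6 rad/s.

|G(j6)| ≈ 0.005101

Substitute s = j6: numerator = 5, denominator = -534 + j822.
|G(j6)| = |5| / |-534 + j822| = 5 / 980.22 ≈ 0.005101.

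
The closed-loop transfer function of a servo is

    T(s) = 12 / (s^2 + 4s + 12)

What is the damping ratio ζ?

Compare the denominator to the standard form s^2 + 2ζωₙs + ωₙ².
ωₙ² = 12, so ωₙ = √12 ≈ 3.464 rad/s.
2ζωₙ = 4, so ζ = 4/(2·√12) ≈ 0.5774.
With ζ = 0.5774 the response is underdamped.

ζ ≈ 0.5774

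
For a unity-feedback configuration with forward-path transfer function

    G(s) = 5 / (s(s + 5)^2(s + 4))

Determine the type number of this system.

The denominator has 1 factor of s at the origin (free integrator), so this is a Type 1 system.

Type 1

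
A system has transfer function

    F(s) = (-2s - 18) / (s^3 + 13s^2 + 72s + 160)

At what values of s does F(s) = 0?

s = -9

Set the numerator to zero: -2s - 18 = 0, i.e. -2·(s + 9) = 0.
So s = -9.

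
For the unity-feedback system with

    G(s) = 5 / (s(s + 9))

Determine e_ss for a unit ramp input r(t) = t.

G(s) has one pole at the origin.
This is a Type 1 system. Kv = lim_{s→0} s·G(s) = 5/9.
e_ss = 1/Kv = 1/(5/9) = 9/5 ≈ 1.800.

e_ss = 1.800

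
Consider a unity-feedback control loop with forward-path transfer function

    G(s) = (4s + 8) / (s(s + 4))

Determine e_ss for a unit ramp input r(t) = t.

G(s) has one pole at the origin.
This is a Type 1 system. Kv = lim_{s→0} s·G(s) = 8/4 = 2.
e_ss = 1/Kv = 1/(2) = 1/2 ≈ 0.5000.

e_ss = 0.5000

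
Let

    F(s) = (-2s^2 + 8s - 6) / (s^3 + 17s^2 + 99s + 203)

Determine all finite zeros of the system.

s = 1, 3

Set the numerator to zero: -2s^2 + 8s - 6 = 0, i.e. -2·(s^2 - 4s + 3) = 0.
Factoring: (s - 1)(s - 3) = 0.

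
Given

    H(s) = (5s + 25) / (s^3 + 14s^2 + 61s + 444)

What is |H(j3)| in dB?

|H(j3)|_dB ≈ -21.7 dB

Substitute s = j3: numerator = 25 + j15, denominator = 318 + j156.
|H(j3)| = |25 + j15| / |318 + j156| = 29.155 / 354.20 ≈ 0.08231.
In decibels: 20·log₁₀(0.08231) ≈ -21.7 dB.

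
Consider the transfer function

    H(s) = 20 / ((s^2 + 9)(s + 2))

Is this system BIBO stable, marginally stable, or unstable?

The poles can be read from the denominator factors: s = ±3j, -2.
Since the simple pole(s) at s = ±3j lie on the jω-axis with none in the right half-plane, the system is marginally stable.

marginally stable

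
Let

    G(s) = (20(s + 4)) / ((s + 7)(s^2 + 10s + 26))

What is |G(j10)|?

|G(j10)| ≈ 0.1419

Substitute s = j10: numerator = 80 + j200, denominator = -1518 - j40.
|G(j10)| = |80 + j200| / |-1518 - j40| = 215.41 / 1518.5 ≈ 0.1419.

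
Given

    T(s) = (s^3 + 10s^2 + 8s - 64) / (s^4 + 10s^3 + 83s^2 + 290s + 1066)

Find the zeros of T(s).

Set the numerator to zero: s^3 + 10s^2 + 8s - 64 = 0.
Factoring: (s - 2)(s + 4)(s + 8) = 0.

s = 2, -4, -8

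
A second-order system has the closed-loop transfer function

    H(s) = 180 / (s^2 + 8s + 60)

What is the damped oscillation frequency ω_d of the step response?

ω_d ≈ 6.633 rad/s

Comparing s^2 + 8s + 60 to s^2 + 2ζωₙs + ωₙ²: ωₙ = √60 ≈ 7.746 rad/s and ζ = 8/(2·√60) ≈ 0.5164.
ζωₙ = 8/2 = 4, so ω_d = ωₙ√(1−ζ²) = √(ωₙ² − (ζωₙ)²) = √(60 − 4²) = √44 ≈ 6.633 rad/s.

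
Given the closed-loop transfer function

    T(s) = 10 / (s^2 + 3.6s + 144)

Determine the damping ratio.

Compare the denominator to the standard form s^2 + 2ζωₙs + ωₙ².
ωₙ² = 144, so ωₙ = 12 rad/s.
2ζωₙ = 3.6, so ζ = 3.6/(2·12) = 0.15.

ζ = 0.15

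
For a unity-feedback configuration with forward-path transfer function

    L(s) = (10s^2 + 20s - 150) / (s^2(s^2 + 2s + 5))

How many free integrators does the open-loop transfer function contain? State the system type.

Type 2

The denominator has 2 factors of s at the origin (free integrators), so this is a Type 2 system.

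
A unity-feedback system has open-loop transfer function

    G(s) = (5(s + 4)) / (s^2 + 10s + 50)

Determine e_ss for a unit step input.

e_ss = 0.7143

G(s) has no poles at the origin.
This is a Type 0 system. Kp = lim_{s→0} G(s) = 20/50 = 2/5.
e_ss = 1/(1 + Kp) = 1/(1 + 2/5) = 5/7 ≈ 0.7143.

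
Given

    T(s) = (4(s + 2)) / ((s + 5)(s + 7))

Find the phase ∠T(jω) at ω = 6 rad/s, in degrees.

At s = j6: numerator = 8 + j24, denominator = -1 + j72.
∠T = ∠num − ∠den = 71.565° − (90.796°) = -19.23°.

∠T(j6) ≈ -19.23°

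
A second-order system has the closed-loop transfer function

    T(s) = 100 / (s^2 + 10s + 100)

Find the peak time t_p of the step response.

t_p ≈ 0.3628 s

Comparing s^2 + 10s + 100 to s^2 + 2ζωₙs + ωₙ²: ωₙ = 10 rad/s and ζ = 10/(2·10) = 0.5.
ζωₙ = 10/2 = 5, so ω_d = ωₙ√(1−ζ²) = √(ωₙ² − (ζωₙ)²) = √(100 − 5²) = √75 ≈ 8.660 rad/s.
t_p = π/ω_d = π/8.660 ≈ 0.3628 s.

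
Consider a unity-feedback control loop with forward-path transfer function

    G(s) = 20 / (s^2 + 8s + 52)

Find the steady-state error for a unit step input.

G(s) has no poles at the origin.
This is a Type 0 system. Kp = lim_{s→0} G(s) = 20/52 = 5/13.
e_ss = 1/(1 + Kp) = 1/(1 + 5/13) = 13/18 ≈ 0.7222.

e_ss = 0.7222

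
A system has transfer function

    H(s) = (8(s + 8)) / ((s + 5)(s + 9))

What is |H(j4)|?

|H(j4)| ≈ 1.135

Substitute s = j4: numerator = 64 + j32, denominator = 29 + j56.
|H(j4)| = |64 + j32| / |29 + j56| = 71.554 / 63.063 ≈ 1.135.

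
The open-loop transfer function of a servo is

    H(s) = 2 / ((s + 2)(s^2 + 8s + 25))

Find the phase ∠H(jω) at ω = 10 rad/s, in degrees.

At s = j10: numerator = 2, denominator = -950 - j590.
∠H = ∠num − ∠den = 0° − (-148.16°) = 148.2°.

∠H(j10) ≈ 148.2°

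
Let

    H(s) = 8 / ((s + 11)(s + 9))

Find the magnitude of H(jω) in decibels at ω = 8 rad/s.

Substitute s = j8: numerator = 8, denominator = 35 + j160.
|H(j8)| = |8| / |35 + j160| = 8 / 163.78 ≈ 0.04885.
In decibels: 20·log₁₀(0.04885) ≈ -26.2 dB.

|H(j8)|_dB ≈ -26.2 dB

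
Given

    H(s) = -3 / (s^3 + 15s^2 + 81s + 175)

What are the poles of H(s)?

s = -7, -4 ± 3j

The poles are the roots of the denominator s^3 + 15s^2 + 81s + 175 = 0.
Trying s = -7: the polynomial evaluates to 0, so (s + 7) is a factor.
Dividing out leaves s^2 + 8s + 25 = 0.
The quadratic formula then gives s = -4 ± 3j.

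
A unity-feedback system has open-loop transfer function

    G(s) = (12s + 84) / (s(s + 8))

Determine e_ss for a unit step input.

G(s) has one pole at the origin.
This is a Type 1 system; for a step input the steady-state error is zero.

e_ss = 0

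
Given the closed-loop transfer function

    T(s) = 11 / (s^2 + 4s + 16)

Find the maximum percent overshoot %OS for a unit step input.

%OS ≈ 16.3%

Comparing s^2 + 4s + 16 to s^2 + 2ζωₙs + ωₙ²: ωₙ = 4 rad/s and ζ = 4/(2·4) = 0.5.
%OS = 100·exp(−πζ/√(1−ζ²)) = 100·exp(−π·0.5/√(1−0.5²)) ≈ 16.3%.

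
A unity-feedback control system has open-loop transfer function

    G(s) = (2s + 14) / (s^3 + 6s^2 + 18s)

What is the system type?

Type 1

Factor s from the denominator: s^3 + 6s^2 + 18s = s·(s^2 + 6s + 18).
There is 1 pole at the origin, so the system is Type 1.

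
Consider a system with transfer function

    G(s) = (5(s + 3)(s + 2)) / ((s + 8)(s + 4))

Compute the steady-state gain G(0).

At s = 0 each factor (s + a) contributes a and each (s^2 + bs + c) contributes c.
G(0) = 5·(3) · (2) / ((8) · (4)) = 30/32 = 15/16.

G(0) = 15/16 ≈ 0.9375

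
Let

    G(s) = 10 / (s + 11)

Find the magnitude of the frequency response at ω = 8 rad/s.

Substitute s = j8: numerator = 10, denominator = 11 + j8.
|G(j8)| = |10| / |11 + j8| = 10 / 13.601 ≈ 0.7352.

|G(j8)| ≈ 0.7352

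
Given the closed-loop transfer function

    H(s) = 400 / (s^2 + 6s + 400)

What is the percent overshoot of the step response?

Comparing s^2 + 6s + 400 to s^2 + 2ζωₙs + ωₙ²: ωₙ = 20 rad/s and ζ = 6/(2·20) = 0.15.
%OS = 100·exp(−πζ/√(1−ζ²)) = 100·exp(−π·0.15/√(1−0.15²)) ≈ 62.1%.

%OS ≈ 62.1%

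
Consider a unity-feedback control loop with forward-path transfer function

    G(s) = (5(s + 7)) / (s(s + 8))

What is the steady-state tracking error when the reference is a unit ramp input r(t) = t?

e_ss = 0.2286

G(s) has one pole at the origin.
This is a Type 1 system. Kv = lim_{s→0} s·G(s) = 35/8.
e_ss = 1/Kv = 1/(35/8) = 8/35 ≈ 0.2286.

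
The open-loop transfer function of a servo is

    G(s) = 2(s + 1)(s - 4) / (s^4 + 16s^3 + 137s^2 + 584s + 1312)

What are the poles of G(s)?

s = -4 ± 5j, -4 ± 4j

The poles are the roots of the denominator s^4 + 16s^3 + 137s^2 + 584s + 1312 = 0.
No real roots exist; factor into two real quadratics: (s^2 + 8s + 41)(s^2 + 8s + 32) = 0.
Each quadratic gives a conjugate pair via the quadratic formula.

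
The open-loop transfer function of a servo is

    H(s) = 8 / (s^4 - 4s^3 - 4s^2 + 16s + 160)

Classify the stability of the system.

unstable

The denominator s^4 - 4s^3 - 4s^2 + 16s + 160 factors as (s^2 - 8s + 20)(s^2 + 4s + 8), giving poles at s = 4 ± 2j, -2 ± 2j.
Since the pole(s) at s = 4 ± 2j lie in the right half-plane, the system is unstable.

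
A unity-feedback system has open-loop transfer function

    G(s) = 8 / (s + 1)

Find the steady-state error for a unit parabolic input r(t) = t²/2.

G(s) has no poles at the origin.
This is a Type 0 system; Ka = lim_{s→0} s^2·G(s) = 0, so the steady-state error for a parabola input is infinite.

e_ss = ∞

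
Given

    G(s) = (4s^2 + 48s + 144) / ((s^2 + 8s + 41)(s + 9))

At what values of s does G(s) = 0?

Set the numerator to zero: 4s^2 + 48s + 144 = 0, i.e. 4·(s^2 + 12s + 36) = 0.
Factoring: (s + 6)^2 = 0.

s = -6, -6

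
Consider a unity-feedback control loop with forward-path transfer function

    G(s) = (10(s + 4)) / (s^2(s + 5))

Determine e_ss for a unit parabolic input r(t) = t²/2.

e_ss = 0.1250

G(s) has 2 poles at the origin.
This is a Type 2 system. Ka = lim_{s→0} s^2·G(s) = 40/5 = 8.
e_ss = 1/Ka = 1/(8) = 1/8 ≈ 0.1250.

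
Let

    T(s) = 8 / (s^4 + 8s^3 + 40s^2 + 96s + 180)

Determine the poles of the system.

The poles are the roots of the denominator s^4 + 8s^3 + 40s^2 + 96s + 180 = 0.
No real roots exist; factor into two real quadratics: (s^2 + 6s + 18)(s^2 + 2s + 10) = 0.
Each quadratic gives a conjugate pair via the quadratic formula.

s = -3 + 3j, -3 - 3j, -1 + 3j, -1 - 3j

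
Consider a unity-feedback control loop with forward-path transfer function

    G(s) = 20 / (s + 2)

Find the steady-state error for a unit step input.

G(s) has no poles at the origin.
This is a Type 0 system. Kp = lim_{s→0} G(s) = 20/2 = 10.
e_ss = 1/(1 + Kp) = 1/(1 + 10) = 1/11 ≈ 0.09091.

e_ss = 0.09091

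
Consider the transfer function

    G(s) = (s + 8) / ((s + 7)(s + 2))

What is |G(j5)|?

|G(j5)| ≈ 0.2036

Substitute s = j5: numerator = 8 + j5, denominator = -11 + j45.
|G(j5)| = |8 + j5| / |-11 + j45| = 9.4340 / 46.325 ≈ 0.2036.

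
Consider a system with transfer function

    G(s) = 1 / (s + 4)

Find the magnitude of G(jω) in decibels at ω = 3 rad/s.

Substitute s = j3: numerator = 1, denominator = 4 + j3.
|G(j3)| = |1| / |4 + j3| = 1 / 5 = 0.2000.
In decibels: 20·log₁₀(0.2000) ≈ -14.0 dB.

|G(j3)|_dB ≈ -14.0 dB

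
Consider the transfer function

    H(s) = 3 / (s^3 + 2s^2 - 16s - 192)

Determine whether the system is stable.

The denominator s^3 + 2s^2 - 16s - 192 factors as (s - 6)(s^2 + 8s + 32), giving poles at s = 6, -4 ± 4j.
Since the pole(s) at s = 6 lie in the right half-plane, the system is unstable.

unstable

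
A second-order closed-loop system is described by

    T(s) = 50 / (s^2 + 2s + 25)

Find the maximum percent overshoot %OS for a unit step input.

%OS ≈ 52.7%

Comparing s^2 + 2s + 25 to s^2 + 2ζωₙs + ωₙ²: ωₙ = 5 rad/s and ζ = 2/(2·5) = 0.2.
%OS = 100·exp(−πζ/√(1−ζ²)) = 100·exp(−π·0.2/√(1−0.2²)) ≈ 52.7%.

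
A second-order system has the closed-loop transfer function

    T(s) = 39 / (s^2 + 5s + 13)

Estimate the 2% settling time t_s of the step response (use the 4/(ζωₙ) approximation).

Comparing s^2 + 5s + 13 to s^2 + 2ζωₙs + ωₙ²: ωₙ = √13 ≈ 3.606 rad/s and ζ = 5/(2·√13) ≈ 0.6934.
ζωₙ = 5/2 = 2.5, so t_s ≈ 4/(ζωₙ) = 4/2.5 = 1.600 s.

t_s ≈ 1.600 s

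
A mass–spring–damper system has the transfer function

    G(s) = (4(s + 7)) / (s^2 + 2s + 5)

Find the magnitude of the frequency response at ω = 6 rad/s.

Substitute s = j6: numerator = 28 + j24, denominator = -31 + j12.
|G(j6)| = |28 + j24| / |-31 + j12| = 36.878 / 33.242 ≈ 1.109.

|G(j6)| ≈ 1.109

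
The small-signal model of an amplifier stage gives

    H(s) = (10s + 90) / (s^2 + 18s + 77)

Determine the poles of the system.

The poles are the roots of the denominator s^2 + 18s + 77 = 0.
Factoring: (s + 7)(s + 11) = 0, so s = -7 and s = -11.

s = -7, -11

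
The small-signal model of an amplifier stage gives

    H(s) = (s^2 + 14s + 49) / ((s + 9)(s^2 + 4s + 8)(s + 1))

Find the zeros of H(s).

s = -7, -7

Set the numerator to zero: s^2 + 14s + 49 = 0.
Factoring: (s + 7)^2 = 0.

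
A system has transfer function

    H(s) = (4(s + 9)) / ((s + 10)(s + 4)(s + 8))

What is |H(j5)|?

Substitute s = j5: numerator = 36 + j20, denominator = -230 + j635.
|H(j5)| = |36 + j20| / |-230 + j635| = 41.183 / 675.37 ≈ 0.06098.

|H(j5)| ≈ 0.06098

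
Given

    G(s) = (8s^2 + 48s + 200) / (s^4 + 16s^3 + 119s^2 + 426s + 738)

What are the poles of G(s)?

The poles are the roots of the denominator s^4 + 16s^3 + 119s^2 + 426s + 738 = 0.
No real roots exist; factor into two real quadratics: (s^2 + 6s + 18)(s^2 + 10s + 41) = 0.
Each quadratic gives a conjugate pair via the quadratic formula.

s = -3 ± 3j, -5 ± 4j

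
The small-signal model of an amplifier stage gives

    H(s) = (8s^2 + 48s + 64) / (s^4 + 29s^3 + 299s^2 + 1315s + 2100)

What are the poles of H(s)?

The poles are the roots of the denominator s^4 + 29s^3 + 299s^2 + 1315s + 2100 = 0.
Trying s = -7: the polynomial evaluates to 0, so (s + 7) is a factor.
Dividing out leaves s^3 + 22s^2 + 145s + 300 = 0.
This factors further as (s + 5)^2(s + 12) = 0.

s = -7, -5, -12, -5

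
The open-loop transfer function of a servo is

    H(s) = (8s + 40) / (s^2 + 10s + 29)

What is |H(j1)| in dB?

Substitute s = j1: numerator = 40 + j8, denominator = 28 + j10.
|H(j1)| = |40 + j8| / |28 + j10| = 40.792 / 29.732 ≈ 1.372.
In decibels: 20·log₁₀(1.372) ≈ 2.75 dB.

|H(j1)|_dB ≈ 2.75 dB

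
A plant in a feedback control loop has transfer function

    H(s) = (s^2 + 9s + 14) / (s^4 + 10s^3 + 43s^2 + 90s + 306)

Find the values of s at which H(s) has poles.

s = ±3j, -5 ± 3j

The poles are the roots of the denominator s^4 + 10s^3 + 43s^2 + 90s + 306 = 0.
No real roots exist; factor into two real quadratics: (s^2 + 9)(s^2 + 10s + 34) = 0.
Each quadratic gives a conjugate pair via the quadratic formula.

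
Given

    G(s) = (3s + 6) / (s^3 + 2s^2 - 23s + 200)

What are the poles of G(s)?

The poles are the roots of the denominator s^3 + 2s^2 - 23s + 200 = 0.
Trying s = -8: the polynomial evaluates to 0, so (s + 8) is a factor.
Dividing out leaves s^2 - 6s + 25 = 0.
The quadratic formula then gives s = 3 ± 4j.

s = 3 + 4j, 3 - 4j, -8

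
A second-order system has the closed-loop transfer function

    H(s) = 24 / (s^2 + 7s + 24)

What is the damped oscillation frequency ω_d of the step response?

Comparing s^2 + 7s + 24 to s^2 + 2ζωₙs + ωₙ²: ωₙ = √24 ≈ 4.899 rad/s and ζ = 7/(2·√24) ≈ 0.7144.
ζωₙ = 7/2 = 3.5, so ω_d = ωₙ√(1−ζ²) = √(ωₙ² − (ζωₙ)²) = √(24 − 3.5²) = √11.75 ≈ 3.428 rad/s.

ω_d ≈ 3.428 rad/s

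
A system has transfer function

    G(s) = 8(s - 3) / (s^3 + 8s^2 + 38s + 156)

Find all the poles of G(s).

The poles are the roots of the denominator s^3 + 8s^2 + 38s + 156 = 0.
Trying s = -6: the polynomial evaluates to 0, so (s + 6) is a factor.
Dividing out leaves s^2 + 2s + 26 = 0.
The quadratic formula then gives s = -1 ± 5j.

s = -1 + 5j, -1 - 5j, -6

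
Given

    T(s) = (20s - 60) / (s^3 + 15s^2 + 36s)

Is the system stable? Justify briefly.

marginally stable

The denominator s^3 + 15s^2 + 36s factors as s(s + 3)(s + 12), giving poles at s = 0, -3, -12.
Since the simple pole(s) at s = 0 lie on the jω-axis with none in the right half-plane, the system is marginally stable.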